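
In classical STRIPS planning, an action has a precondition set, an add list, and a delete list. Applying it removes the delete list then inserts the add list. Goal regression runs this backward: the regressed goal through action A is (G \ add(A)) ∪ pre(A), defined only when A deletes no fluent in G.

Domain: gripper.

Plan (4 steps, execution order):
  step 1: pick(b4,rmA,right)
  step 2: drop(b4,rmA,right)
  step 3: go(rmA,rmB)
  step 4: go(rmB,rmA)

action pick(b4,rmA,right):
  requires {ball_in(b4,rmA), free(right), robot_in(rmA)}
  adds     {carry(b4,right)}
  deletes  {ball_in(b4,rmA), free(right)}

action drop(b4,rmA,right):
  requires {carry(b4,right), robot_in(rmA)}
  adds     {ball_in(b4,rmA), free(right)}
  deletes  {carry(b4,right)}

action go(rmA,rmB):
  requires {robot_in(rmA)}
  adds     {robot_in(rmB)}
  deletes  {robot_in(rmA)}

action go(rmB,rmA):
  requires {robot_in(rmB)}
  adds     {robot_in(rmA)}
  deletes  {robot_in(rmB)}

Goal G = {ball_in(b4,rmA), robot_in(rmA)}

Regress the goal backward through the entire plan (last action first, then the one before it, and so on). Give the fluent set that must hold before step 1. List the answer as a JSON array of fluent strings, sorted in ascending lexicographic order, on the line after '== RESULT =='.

Regress step by step:
  through step 4 (go(rmB,rmA)): drop {robot_in(rmA)}, keep {ball_in(b4,rmA)}, require {robot_in(rmB)}
    → {ball_in(b4,rmA), robot_in(rmB)}
  through step 3 (go(rmA,rmB)): drop {robot_in(rmB)}, keep {ball_in(b4,rmA)}, require {robot_in(rmA)}
    → {ball_in(b4,rmA), robot_in(rmA)}
  through step 2 (drop(b4,rmA,right)): drop {ball_in(b4,rmA)}, keep {robot_in(rmA)}, require {carry(b4,right), robot_in(rmA)}
    → {carry(b4,right), robot_in(rmA)}
  through step 1 (pick(b4,rmA,right)): drop {carry(b4,right)}, keep {robot_in(rmA)}, require {ball_in(b4,rmA), free(right), robot_in(rmA)}
    → {ball_in(b4,rmA), free(right), robot_in(rmA)}

== RESULT ==
["ball_in(b4,rmA)", "free(right)", "robot_in(rmA)"]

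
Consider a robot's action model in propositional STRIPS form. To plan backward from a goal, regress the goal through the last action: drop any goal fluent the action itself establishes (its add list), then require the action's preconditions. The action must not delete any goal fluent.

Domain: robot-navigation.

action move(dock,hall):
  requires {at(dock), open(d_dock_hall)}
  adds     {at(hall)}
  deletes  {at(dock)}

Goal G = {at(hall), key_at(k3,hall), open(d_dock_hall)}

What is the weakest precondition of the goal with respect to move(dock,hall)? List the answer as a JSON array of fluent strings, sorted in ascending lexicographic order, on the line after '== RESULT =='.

Regress:
  G ∩ del = {}  (empty — regression defined)
  G \ add = {at(hall), key_at(k3,hall), open(d_dock_hall)} \ {at(hall)} = {key_at(k3,hall), open(d_dock_hall)}
  ∪ pre   = {key_at(k3,hall), open(d_dock_hall)} ∪ {at(dock), open(d_dock_hall)}
          = {at(dock), key_at(k3,hall), open(d_dock_hall)}

== RESULT ==
["at(dock)", "key_at(k3,hall)", "open(d_dock_hall)"]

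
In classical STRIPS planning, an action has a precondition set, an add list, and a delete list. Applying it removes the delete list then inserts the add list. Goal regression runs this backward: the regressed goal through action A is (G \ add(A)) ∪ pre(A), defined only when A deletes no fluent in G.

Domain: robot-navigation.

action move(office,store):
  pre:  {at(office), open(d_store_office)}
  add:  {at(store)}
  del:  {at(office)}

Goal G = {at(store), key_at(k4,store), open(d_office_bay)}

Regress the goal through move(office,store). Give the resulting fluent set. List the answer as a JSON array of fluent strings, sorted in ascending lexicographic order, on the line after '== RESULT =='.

Compute (G \ add) ∪ pre:
  G ∩ del = {}  (empty — regression defined)
  G \ add = {at(store), key_at(k4,store), open(d_office_bay)} \ {at(store)} = {key_at(k4,store), open(d_office_bay)}
  ∪ pre   = {key_at(k4,store), open(d_office_bay)} ∪ {at(office), open(d_store_office)}
          = {at(office), key_at(k4,store), open(d_office_bay), open(d_store_office)}

== RESULT ==
["at(office)", "key_at(k4,store)", "open(d_office_bay)", "open(d_store_office)"]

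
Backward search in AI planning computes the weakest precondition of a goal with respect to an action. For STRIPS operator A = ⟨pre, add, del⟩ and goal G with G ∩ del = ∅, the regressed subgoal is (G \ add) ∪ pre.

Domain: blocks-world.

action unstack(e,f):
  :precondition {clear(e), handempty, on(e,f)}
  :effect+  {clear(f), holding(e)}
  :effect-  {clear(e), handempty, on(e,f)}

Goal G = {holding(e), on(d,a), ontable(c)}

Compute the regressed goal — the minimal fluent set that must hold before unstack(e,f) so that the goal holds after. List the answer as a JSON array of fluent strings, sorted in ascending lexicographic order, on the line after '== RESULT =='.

Regress:
  G ∩ del = {}  (empty — regression defined)
  G \ add = {holding(e), on(d,a), ontable(c)} \ {clear(f), holding(e)} = {on(d,a), ontable(c)}
  ∪ pre   = {on(d,a), ontable(c)} ∪ {clear(e), handempty, on(e,f)}
          = {clear(e), handempty, on(d,a), on(e,f), ontable(c)}

== RESULT ==
["clear(e)", "handempty", "on(d,a)", "on(e,f)", "ontable(c)"]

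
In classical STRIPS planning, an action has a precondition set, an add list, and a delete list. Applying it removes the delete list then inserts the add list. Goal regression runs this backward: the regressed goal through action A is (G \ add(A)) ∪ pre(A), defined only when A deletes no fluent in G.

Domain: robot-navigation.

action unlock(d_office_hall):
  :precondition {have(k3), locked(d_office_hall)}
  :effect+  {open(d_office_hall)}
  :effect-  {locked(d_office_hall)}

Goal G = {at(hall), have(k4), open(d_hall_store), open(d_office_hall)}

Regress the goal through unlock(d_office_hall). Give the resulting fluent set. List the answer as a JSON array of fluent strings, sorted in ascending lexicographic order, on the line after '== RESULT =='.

Compute (G \ add) ∪ pre:
  G ∩ del = {}  (empty — regression defined)
  G \ add = {at(hall), have(k4), open(d_hall_store), open(d_office_hall)} \ {open(d_office_hall)} = {at(hall), have(k4), open(d_hall_store)}
  ∪ pre   = {at(hall), have(k4), open(d_hall_store)} ∪ {have(k3), locked(d_office_hall)}
          = {at(hall), have(k3), have(k4), locked(d_office_hall), open(d_hall_store)}

== RESULT ==
["at(hall)", "have(k3)", "have(k4)", "locked(d_office_hall)", "open(d_hall_store)"]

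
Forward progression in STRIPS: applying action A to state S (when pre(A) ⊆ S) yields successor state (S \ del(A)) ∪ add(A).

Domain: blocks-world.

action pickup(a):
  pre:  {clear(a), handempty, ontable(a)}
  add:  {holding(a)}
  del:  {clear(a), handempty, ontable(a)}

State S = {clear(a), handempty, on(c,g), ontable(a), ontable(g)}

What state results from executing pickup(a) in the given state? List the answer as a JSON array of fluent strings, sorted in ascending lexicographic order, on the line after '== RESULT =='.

Compute (S \ del) ∪ add:
  pre ⊆ S: {clear(a), handempty, ontable(a)} ⊆ S  — applicable
  S \ del = {on(c,g), ontable(g)}
  ∪ add   = {holding(a), on(c,g), ontable(g)}

== RESULT ==
["holding(a)", "on(c,g)", "ontable(g)"]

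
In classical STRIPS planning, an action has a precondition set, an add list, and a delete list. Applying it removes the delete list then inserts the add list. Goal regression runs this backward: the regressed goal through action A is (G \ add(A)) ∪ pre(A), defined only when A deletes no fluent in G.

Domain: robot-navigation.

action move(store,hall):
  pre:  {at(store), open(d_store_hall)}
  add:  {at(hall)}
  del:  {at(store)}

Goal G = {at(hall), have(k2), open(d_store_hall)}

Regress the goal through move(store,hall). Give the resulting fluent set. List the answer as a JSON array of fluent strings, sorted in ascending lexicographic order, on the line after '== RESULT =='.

Compute (G \ add) ∪ pre:
  G ∩ del = {}  (empty — regression defined)
  G \ add = {at(hall), have(k2), open(d_store_hall)} \ {at(hall)} = {have(k2), open(d_store_hall)}
  ∪ pre   = {have(k2), open(d_store_hall)} ∪ {at(store), open(d_store_hall)}
          = {at(store), have(k2), open(d_store_hall)}

== RESULT ==
["at(store)", "have(k2)", "open(d_store_hall)"]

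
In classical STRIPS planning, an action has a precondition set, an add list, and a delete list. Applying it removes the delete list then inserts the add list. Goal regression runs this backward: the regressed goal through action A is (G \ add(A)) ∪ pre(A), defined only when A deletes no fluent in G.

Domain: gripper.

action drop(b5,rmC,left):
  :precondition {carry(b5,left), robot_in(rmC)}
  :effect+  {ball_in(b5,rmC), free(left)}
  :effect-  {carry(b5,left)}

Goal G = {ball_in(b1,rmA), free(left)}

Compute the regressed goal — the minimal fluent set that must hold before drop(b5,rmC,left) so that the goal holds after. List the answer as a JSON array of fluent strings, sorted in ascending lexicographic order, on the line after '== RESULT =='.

Regress:
  G ∩ del = {}  (empty — regression defined)
  G \ add = {ball_in(b1,rmA), free(left)} \ {ball_in(b5,rmC), free(left)} = {ball_in(b1,rmA)}
  ∪ pre   = {ball_in(b1,rmA)} ∪ {carry(b5,left), robot_in(rmC)}
          = {ball_in(b1,rmA), carry(b5,left), robot_in(rmC)}

== RESULT ==
["ball_in(b1,rmA)", "carry(b5,left)", "robot_in(rmC)"]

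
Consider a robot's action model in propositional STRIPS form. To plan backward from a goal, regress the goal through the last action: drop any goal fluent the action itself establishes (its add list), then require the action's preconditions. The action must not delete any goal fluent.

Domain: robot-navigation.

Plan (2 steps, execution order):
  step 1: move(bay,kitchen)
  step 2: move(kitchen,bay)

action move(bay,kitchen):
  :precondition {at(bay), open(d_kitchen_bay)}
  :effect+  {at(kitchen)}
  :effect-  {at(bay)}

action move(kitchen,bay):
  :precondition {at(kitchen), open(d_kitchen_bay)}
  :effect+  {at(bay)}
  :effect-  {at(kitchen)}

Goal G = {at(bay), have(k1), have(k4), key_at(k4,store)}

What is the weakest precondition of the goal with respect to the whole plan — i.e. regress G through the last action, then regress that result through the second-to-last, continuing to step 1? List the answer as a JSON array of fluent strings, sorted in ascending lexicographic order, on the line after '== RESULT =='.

Regress step by step:
  through step 2 (move(kitchen,bay)): drop {at(bay)}, keep {have(k1), have(k4), key_at(k4,store)}, require {at(kitchen), open(d_kitchen_bay)}
    → {at(kitchen), have(k1), have(k4), key_at(k4,store), open(d_kitchen_bay)}
  through step 1 (move(bay,kitchen)): drop {at(kitchen)}, keep {have(k1), have(k4), key_at(k4,store), open(d_kitchen_bay)}, require {at(bay), open(d_kitchen_bay)}
    → {at(bay), have(k1), have(k4), key_at(k4,store), open(d_kitchen_bay)}

== RESULT ==
["at(bay)", "have(k1)", "have(k4)", "key_at(k4,store)", "open(d_kitchen_bay)"]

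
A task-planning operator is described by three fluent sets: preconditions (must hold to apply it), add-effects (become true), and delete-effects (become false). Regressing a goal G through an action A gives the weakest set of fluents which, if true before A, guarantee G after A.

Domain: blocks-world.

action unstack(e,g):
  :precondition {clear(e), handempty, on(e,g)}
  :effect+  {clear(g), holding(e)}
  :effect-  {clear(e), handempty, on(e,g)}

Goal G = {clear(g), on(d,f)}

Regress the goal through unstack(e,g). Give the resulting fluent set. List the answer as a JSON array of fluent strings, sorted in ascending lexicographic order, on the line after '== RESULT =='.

Compute (G \ add) ∪ pre:
  G ∩ del = {}  (empty — regression defined)
  G \ add = {clear(g), on(d,f)} \ {clear(g), holding(e)} = {on(d,f)}
  ∪ pre   = {on(d,f)} ∪ {clear(e), handempty, on(e,g)}
          = {clear(e), handempty, on(d,f), on(e,g)}

== RESULT ==
["clear(e)", "handempty", "on(d,f)", "on(e,g)"]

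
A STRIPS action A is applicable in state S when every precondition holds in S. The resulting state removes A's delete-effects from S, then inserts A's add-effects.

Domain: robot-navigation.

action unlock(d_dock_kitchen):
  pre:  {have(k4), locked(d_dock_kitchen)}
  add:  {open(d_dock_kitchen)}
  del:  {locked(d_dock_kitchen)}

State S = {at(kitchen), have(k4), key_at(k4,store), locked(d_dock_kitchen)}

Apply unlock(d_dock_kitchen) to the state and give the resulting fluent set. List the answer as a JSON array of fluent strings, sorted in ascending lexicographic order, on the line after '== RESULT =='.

Compute (S \ del) ∪ add:
  pre ⊆ S: {have(k4), locked(d_dock_kitchen)} ⊆ S  — applicable
  S \ del = {at(kitchen), have(k4), key_at(k4,store)}
  ∪ add   = {at(kitchen), have(k4), key_at(k4,store), open(d_dock_kitchen)}

== RESULT ==
["at(kitchen)", "have(k4)", "key_at(k4,store)", "open(d_dock_kitchen)"]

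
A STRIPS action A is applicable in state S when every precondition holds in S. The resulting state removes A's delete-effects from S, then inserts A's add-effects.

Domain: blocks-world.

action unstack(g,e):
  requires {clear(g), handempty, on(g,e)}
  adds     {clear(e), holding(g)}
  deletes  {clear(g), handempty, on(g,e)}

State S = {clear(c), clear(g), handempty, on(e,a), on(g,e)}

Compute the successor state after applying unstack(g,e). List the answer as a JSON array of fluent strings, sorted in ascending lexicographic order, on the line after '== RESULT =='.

Progress:
  pre ⊆ S: {clear(g), handempty, on(g,e)} ⊆ S  — applicable
  S \ del = {clear(c), on(e,a)}
  ∪ add   = {clear(c), clear(e), holding(g), on(e,a)}

== RESULT ==
["clear(c)", "clear(e)", "holding(g)", "on(e,a)"]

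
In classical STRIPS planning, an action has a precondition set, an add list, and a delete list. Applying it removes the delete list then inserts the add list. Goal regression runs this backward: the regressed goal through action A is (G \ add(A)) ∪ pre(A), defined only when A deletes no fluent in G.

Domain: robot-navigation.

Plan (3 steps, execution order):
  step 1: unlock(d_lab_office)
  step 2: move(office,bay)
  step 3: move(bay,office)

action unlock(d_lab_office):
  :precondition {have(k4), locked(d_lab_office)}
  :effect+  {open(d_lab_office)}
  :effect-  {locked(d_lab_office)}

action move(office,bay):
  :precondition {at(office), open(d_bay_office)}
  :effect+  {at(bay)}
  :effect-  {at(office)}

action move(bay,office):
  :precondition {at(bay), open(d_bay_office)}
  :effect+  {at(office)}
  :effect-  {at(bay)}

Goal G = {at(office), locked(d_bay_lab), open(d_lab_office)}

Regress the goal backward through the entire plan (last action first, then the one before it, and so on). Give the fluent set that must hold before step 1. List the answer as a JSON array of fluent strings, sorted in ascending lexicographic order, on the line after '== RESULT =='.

Work backward from the goal:
  through step 3 (move(bay,office)): drop {at(office)}, keep {locked(d_bay_lab), open(d_lab_office)}, require {at(bay), open(d_bay_office)}
    → {at(bay), locked(d_bay_lab), open(d_bay_office), open(d_lab_office)}
  through step 2 (move(office,bay)): drop {at(bay)}, keep {locked(d_bay_lab), open(d_bay_office), open(d_lab_office)}, require {at(office), open(d_bay_office)}
    → {at(office), locked(d_bay_lab), open(d_bay_office), open(d_lab_office)}
  through step 1 (unlock(d_lab_office)): drop {open(d_lab_office)}, keep {at(office), locked(d_bay_lab), open(d_bay_office)}, require {have(k4), locked(d_lab_office)}
    → {at(office), have(k4), locked(d_bay_lab), locked(d_lab_office), open(d_bay_office)}

== RESULT ==
["at(office)", "have(k4)", "locked(d_bay_lab)", "locked(d_lab_office)", "open(d_bay_office)"]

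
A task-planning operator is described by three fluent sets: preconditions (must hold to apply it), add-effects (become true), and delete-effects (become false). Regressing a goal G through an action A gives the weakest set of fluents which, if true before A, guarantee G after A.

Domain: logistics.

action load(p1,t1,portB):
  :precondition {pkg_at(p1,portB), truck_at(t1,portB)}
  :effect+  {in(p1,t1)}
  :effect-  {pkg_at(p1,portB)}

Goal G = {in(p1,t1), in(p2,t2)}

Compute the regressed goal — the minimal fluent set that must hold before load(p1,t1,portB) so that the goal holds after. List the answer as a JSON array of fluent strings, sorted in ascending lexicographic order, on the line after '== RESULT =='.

Compute (G \ add) ∪ pre:
  G ∩ del = {}  (empty — regression defined)
  G \ add = {in(p1,t1), in(p2,t2)} \ {in(p1,t1)} = {in(p2,t2)}
  ∪ pre   = {in(p2,t2)} ∪ {pkg_at(p1,portB), truck_at(t1,portB)}
          = {in(p2,t2), pkg_at(p1,portB), truck_at(t1,portB)}

== RESULT ==
["in(p2,t2)", "pkg_at(p1,portB)", "truck_at(t1,portB)"]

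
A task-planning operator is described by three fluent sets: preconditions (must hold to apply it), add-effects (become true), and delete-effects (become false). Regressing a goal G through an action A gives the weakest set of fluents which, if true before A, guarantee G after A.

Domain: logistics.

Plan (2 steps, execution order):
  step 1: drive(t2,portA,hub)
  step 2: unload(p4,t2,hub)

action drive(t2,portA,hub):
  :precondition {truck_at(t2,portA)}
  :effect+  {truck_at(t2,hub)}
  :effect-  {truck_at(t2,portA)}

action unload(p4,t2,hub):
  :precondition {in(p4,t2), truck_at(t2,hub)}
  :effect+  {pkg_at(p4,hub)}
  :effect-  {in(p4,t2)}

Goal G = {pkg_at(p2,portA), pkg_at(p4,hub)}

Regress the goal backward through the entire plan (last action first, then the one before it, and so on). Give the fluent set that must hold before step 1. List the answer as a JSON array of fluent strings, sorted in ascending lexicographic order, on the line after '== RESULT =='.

Work backward from the goal:
  through step 2 (unload(p4,t2,hub)): drop {pkg_at(p4,hub)}, keep {pkg_at(p2,portA)}, require {in(p4,t2), truck_at(t2,hub)}
    → {in(p4,t2), pkg_at(p2,portA), truck_at(t2,hub)}
  through step 1 (drive(t2,portA,hub)): drop {truck_at(t2,hub)}, keep {in(p4,t2), pkg_at(p2,portA)}, require {truck_at(t2,portA)}
    → {in(p4,t2), pkg_at(p2,portA), truck_at(t2,portA)}

== RESULT ==
["in(p4,t2)", "pkg_at(p2,portA)", "truck_at(t2,portA)"]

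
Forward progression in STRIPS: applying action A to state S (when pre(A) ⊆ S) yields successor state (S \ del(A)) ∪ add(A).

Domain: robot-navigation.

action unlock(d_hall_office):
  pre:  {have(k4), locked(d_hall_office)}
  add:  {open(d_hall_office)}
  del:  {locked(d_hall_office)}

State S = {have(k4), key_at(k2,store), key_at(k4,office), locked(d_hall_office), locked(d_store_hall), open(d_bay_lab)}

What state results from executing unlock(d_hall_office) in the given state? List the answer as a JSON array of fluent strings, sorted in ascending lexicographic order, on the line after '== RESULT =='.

Progress:
  pre ⊆ S: {have(k4), locked(d_hall_office)} ⊆ S  — applicable
  S \ del = {have(k4), key_at(k2,store), key_at(k4,office), locked(d_store_hall), open(d_bay_lab)}
  ∪ add   = {have(k4), key_at(k2,store), key_at(k4,office), locked(d_store_hall), open(d_bay_lab), open(d_hall_office)}

== RESULT ==
["have(k4)", "key_at(k2,store)", "key_at(k4,office)", "locked(d_store_hall)", "open(d_bay_lab)", "open(d_hall_office)"]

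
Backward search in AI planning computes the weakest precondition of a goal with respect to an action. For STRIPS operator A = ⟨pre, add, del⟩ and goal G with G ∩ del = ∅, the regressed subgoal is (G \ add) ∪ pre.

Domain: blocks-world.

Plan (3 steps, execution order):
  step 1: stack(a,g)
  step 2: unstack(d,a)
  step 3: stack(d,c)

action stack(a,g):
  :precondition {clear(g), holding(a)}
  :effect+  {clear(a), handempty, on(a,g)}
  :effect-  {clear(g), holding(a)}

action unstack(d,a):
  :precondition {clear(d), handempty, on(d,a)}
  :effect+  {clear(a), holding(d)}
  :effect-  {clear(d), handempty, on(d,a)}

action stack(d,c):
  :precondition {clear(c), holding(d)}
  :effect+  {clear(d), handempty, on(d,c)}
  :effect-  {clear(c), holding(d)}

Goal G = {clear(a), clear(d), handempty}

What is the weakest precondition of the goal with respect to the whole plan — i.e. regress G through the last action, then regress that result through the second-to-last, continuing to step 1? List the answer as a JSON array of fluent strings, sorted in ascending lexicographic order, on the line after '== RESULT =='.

Regress step by step:
  through step 3 (stack(d,c)): drop {clear(d), handempty}, keep {clear(a)}, require {clear(c), holding(d)}
    → {clear(a), clear(c), holding(d)}
  through step 2 (unstack(d,a)): drop {clear(a), holding(d)}, keep {clear(c)}, require {clear(d), handempty, on(d,a)}
    → {clear(c), clear(d), handempty, on(d,a)}
  through step 1 (stack(a,g)): drop {handempty}, keep {clear(c), clear(d), on(d,a)}, require {clear(g), holding(a)}
    → {clear(c), clear(d), clear(g), holding(a), on(d,a)}

== RESULT ==
["clear(c)", "clear(d)", "clear(g)", "holding(a)", "on(d,a)"]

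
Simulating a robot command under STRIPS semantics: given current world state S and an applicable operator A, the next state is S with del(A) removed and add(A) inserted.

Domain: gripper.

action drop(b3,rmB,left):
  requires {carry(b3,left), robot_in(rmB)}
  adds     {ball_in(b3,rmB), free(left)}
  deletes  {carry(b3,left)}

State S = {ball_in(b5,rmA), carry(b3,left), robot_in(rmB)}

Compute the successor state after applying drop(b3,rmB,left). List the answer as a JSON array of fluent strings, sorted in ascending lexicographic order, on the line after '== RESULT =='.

Progress:
  pre ⊆ S: {carry(b3,left), robot_in(rmB)} ⊆ S  — applicable
  S \ del = {ball_in(b5,rmA), robot_in(rmB)}
  ∪ add   = {ball_in(b3,rmB), ball_in(b5,rmA), free(left), robot_in(rmB)}

== RESULT ==
["ball_in(b3,rmB)", "ball_in(b5,rmA)", "free(left)", "robot_in(rmB)"]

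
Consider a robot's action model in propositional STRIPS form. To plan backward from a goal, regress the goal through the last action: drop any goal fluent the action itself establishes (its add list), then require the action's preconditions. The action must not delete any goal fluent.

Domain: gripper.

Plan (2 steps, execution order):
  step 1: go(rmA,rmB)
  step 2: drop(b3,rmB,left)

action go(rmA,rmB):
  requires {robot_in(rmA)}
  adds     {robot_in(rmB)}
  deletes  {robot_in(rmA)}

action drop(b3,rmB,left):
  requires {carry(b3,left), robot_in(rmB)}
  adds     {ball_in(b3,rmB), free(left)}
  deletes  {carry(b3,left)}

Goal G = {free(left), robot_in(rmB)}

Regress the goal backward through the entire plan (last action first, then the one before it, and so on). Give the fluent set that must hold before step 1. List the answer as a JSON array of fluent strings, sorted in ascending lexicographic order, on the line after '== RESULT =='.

Regress step by step:
  through step 2 (drop(b3,rmB,left)): drop {free(left)}, keep {robot_in(rmB)}, require {carry(b3,left), robot_in(rmB)}
    → {carry(b3,left), robot_in(rmB)}
  through step 1 (go(rmA,rmB)): drop {robot_in(rmB)}, keep {carry(b3,left)}, require {robot_in(rmA)}
    → {carry(b3,left), robot_in(rmA)}

== RESULT ==
["carry(b3,left)", "robot_in(rmA)"]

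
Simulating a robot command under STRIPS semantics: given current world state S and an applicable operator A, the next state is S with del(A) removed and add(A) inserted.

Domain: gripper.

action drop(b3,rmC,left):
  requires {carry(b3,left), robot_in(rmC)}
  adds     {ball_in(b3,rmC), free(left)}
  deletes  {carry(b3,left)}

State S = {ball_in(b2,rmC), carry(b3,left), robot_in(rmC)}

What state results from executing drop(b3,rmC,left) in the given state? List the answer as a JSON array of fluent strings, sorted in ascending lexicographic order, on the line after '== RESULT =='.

Progress:
  pre ⊆ S: {carry(b3,left), robot_in(rmC)} ⊆ S  — applicable
  S \ del = {ball_in(b2,rmC), robot_in(rmC)}
  ∪ add   = {ball_in(b2,rmC), ball_in(b3,rmC), free(left), robot_in(rmC)}

== RESULT ==
["ball_in(b2,rmC)", "ball_in(b3,rmC)", "free(left)", "robot_in(rmC)"]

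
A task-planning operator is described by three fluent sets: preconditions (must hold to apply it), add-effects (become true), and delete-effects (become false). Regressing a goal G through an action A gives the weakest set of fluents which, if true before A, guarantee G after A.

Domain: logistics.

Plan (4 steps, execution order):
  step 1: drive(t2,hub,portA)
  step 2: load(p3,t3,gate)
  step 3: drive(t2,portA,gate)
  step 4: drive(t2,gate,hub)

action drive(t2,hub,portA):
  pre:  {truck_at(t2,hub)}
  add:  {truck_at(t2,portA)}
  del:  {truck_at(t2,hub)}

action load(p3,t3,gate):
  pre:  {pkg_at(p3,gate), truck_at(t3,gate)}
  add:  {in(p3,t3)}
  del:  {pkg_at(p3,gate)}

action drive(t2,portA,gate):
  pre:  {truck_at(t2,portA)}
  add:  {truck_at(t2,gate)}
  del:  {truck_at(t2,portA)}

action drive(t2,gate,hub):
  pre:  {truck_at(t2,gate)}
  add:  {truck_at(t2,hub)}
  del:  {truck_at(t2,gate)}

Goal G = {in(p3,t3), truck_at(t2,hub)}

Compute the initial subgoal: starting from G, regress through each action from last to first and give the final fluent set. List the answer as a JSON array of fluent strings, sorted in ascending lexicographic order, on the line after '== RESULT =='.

Work backward from the goal:
  through step 4 (drive(t2,gate,hub)): drop {truck_at(t2,hub)}, keep {in(p3,t3)}, require {truck_at(t2,gate)}
    → {in(p3,t3), truck_at(t2,gate)}
  through step 3 (drive(t2,portA,gate)): drop {truck_at(t2,gate)}, keep {in(p3,t3)}, require {truck_at(t2,portA)}
    → {in(p3,t3), truck_at(t2,portA)}
  through step 2 (load(p3,t3,gate)): drop {in(p3,t3)}, keep {truck_at(t2,portA)}, require {pkg_at(p3,gate), truck_at(t3,gate)}
    → {pkg_at(p3,gate), truck_at(t2,portA), truck_at(t3,gate)}
  through step 1 (drive(t2,hub,portA)): drop {truck_at(t2,portA)}, keep {pkg_at(p3,gate), truck_at(t3,gate)}, require {truck_at(t2,hub)}
    → {pkg_at(p3,gate), truck_at(t2,hub), truck_at(t3,gate)}

== RESULT ==
["pkg_at(p3,gate)", "truck_at(t2,hub)", "truck_at(t3,gate)"]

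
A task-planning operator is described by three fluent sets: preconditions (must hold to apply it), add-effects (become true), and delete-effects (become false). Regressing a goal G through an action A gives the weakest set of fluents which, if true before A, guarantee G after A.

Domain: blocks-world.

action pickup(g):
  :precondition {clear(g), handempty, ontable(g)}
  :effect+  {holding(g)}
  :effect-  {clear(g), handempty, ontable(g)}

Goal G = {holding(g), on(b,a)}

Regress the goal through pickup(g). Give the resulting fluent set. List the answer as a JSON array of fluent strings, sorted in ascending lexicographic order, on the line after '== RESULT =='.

Compute (G \ add) ∪ pre:
  G ∩ del = {}  (empty — regression defined)
  G \ add = {holding(g), on(b,a)} \ {holding(g)} = {on(b,a)}
  ∪ pre   = {on(b,a)} ∪ {clear(g), handempty, ontable(g)}
          = {clear(g), handempty, on(b,a), ontable(g)}

== RESULT ==
["clear(g)", "handempty", "on(b,a)", "ontable(g)"]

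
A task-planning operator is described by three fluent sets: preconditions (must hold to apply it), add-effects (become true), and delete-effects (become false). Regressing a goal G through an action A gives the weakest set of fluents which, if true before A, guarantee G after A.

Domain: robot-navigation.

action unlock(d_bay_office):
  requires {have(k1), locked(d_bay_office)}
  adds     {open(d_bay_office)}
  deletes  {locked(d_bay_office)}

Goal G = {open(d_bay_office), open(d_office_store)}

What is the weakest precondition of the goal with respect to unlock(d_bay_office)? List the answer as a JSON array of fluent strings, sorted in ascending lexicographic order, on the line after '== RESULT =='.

Compute (G \ add) ∪ pre:
  G ∩ del = {}  (empty — regression defined)
  G \ add = {open(d_bay_office), open(d_office_store)} \ {open(d_bay_office)} = {open(d_office_store)}
  ∪ pre   = {open(d_office_store)} ∪ {have(k1), locked(d_bay_office)}
          = {have(k1), locked(d_bay_office), open(d_office_store)}

== RESULT ==
["have(k1)", "locked(d_bay_office)", "open(d_office_store)"]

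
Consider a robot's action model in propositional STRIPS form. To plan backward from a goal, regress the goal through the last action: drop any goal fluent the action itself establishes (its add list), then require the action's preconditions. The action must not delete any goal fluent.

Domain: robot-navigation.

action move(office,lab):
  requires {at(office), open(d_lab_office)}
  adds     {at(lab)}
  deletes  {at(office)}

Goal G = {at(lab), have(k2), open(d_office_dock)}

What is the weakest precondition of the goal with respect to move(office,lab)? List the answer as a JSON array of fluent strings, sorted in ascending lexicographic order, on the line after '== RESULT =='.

Compute (G \ add) ∪ pre:
  G ∩ del = {}  (empty — regression defined)
  G \ add = {at(lab), have(k2), open(d_office_dock)} \ {at(lab)} = {have(k2), open(d_office_dock)}
  ∪ pre   = {have(k2), open(d_office_dock)} ∪ {at(office), open(d_lab_office)}
          = {at(office), have(k2), open(d_lab_office), open(d_office_dock)}

== RESULT ==
["at(office)", "have(k2)", "open(d_lab_office)", "open(d_office_dock)"]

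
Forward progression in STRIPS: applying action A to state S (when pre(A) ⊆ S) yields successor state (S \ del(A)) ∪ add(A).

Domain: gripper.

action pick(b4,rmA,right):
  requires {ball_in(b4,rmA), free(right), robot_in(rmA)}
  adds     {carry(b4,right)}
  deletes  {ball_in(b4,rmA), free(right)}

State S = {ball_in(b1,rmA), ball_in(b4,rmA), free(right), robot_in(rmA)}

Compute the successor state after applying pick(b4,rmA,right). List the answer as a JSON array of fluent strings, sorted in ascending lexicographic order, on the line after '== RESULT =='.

Compute (S \ del) ∪ add:
  pre ⊆ S: {ball_in(b4,rmA), free(right), robot_in(rmA)} ⊆ S  — applicable
  S \ del = {ball_in(b1,rmA), robot_in(rmA)}
  ∪ add   = {ball_in(b1,rmA), carry(b4,right), robot_in(rmA)}

== RESULT ==
["ball_in(b1,rmA)", "carry(b4,right)", "robot_in(rmA)"]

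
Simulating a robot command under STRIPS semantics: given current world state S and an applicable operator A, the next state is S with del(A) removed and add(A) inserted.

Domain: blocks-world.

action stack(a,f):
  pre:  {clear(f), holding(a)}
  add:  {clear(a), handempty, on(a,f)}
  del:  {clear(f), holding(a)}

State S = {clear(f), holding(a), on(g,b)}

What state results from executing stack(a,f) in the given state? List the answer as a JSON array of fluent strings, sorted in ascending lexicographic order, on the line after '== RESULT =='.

Compute (S \ del) ∪ add:
  pre ⊆ S: {clear(f), holding(a)} ⊆ S  — applicable
  S \ del = {on(g,b)}
  ∪ add   = {clear(a), handempty, on(a,f), on(g,b)}

== RESULT ==
["clear(a)", "handempty", "on(a,f)", "on(g,b)"]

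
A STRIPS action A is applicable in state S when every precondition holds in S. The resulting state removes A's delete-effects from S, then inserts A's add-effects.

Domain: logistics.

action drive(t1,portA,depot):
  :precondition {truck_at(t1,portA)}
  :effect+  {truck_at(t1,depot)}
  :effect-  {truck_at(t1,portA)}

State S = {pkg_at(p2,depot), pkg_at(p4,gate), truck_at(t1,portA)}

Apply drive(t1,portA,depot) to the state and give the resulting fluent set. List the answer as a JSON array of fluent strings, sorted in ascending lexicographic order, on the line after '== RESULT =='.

Compute (S \ del) ∪ add:
  pre ⊆ S: {truck_at(t1,portA)} ⊆ S  — applicable
  S \ del = {pkg_at(p2,depot), pkg_at(p4,gate)}
  ∪ add   = {pkg_at(p2,depot), pkg_at(p4,gate), truck_at(t1,depot)}

== RESULT ==
["pkg_at(p2,depot)", "pkg_at(p4,gate)", "truck_at(t1,depot)"]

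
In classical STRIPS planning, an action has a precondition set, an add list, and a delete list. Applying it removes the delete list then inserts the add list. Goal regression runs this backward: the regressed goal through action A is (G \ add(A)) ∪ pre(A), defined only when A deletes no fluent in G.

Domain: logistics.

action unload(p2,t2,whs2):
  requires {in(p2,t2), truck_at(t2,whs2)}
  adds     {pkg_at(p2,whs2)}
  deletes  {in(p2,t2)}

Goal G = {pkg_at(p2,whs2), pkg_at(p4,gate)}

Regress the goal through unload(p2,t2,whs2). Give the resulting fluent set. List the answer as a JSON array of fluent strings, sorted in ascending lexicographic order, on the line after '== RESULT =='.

Regress:
  G ∩ del = {}  (empty — regression defined)
  G \ add = {pkg_at(p2,whs2), pkg_at(p4,gate)} \ {pkg_at(p2,whs2)} = {pkg_at(p4,gate)}
  ∪ pre   = {pkg_at(p4,gate)} ∪ {in(p2,t2), truck_at(t2,whs2)}
          = {in(p2,t2), pkg_at(p4,gate), truck_at(t2,whs2)}

== RESULT ==
["in(p2,t2)", "pkg_at(p4,gate)", "truck_at(t2,whs2)"]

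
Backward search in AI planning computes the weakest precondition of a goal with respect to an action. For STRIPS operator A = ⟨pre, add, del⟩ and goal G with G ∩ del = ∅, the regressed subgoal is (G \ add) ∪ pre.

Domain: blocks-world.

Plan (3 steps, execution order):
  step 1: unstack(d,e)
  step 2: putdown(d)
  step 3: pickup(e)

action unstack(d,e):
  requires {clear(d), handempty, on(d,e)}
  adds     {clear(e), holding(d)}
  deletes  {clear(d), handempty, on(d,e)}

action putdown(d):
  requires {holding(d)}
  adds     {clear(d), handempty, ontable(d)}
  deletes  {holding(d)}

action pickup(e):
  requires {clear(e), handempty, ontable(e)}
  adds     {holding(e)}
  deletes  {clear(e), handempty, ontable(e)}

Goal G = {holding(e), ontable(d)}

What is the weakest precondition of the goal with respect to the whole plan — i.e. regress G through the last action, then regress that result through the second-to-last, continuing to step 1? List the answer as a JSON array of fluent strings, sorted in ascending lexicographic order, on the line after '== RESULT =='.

Work backward from the goal:
  through step 3 (pickup(e)): drop {holding(e)}, keep {ontable(d)}, require {clear(e), handempty, ontable(e)}
    → {clear(e), handempty, ontable(d), ontable(e)}
  through step 2 (putdown(d)): drop {handempty, ontable(d)}, keep {clear(e), ontable(e)}, require {holding(d)}
    → {clear(e), holding(d), ontable(e)}
  through step 1 (unstack(d,e)): drop {clear(e), holding(d)}, keep {ontable(e)}, require {clear(d), handempty, on(d,e)}
    → {clear(d), handempty, on(d,e), ontable(e)}

== RESULT ==
["clear(d)", "handempty", "on(d,e)", "ontable(e)"]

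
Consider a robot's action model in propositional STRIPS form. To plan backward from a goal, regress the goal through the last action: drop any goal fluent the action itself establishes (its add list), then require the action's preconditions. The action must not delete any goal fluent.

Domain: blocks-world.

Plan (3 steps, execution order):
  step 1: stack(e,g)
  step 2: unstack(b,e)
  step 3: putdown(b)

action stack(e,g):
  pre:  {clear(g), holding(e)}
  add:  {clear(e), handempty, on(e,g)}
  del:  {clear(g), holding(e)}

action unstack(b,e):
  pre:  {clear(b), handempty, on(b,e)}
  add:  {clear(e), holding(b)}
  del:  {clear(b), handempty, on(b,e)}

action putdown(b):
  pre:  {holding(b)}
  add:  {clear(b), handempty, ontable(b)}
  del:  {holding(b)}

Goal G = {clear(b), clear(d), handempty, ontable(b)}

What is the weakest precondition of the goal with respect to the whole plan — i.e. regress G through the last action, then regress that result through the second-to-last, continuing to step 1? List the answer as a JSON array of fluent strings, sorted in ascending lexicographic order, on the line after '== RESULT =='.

Work backward from the goal:
  through step 3 (putdown(b)): drop {clear(b), handempty, ontable(b)}, keep {clear(d)}, require {holding(b)}
    → {clear(d), holding(b)}
  through step 2 (unstack(b,e)): drop {holding(b)}, keep {clear(d)}, require {clear(b), handempty, on(b,e)}
    → {clear(b), clear(d), handempty, on(b,e)}
  through step 1 (stack(e,g)): drop {handempty}, keep {clear(b), clear(d), on(b,e)}, require {clear(g), holding(e)}
    → {clear(b), clear(d), clear(g), holding(e), on(b,e)}

== RESULT ==
["clear(b)", "clear(d)", "clear(g)", "holding(e)", "on(b,e)"]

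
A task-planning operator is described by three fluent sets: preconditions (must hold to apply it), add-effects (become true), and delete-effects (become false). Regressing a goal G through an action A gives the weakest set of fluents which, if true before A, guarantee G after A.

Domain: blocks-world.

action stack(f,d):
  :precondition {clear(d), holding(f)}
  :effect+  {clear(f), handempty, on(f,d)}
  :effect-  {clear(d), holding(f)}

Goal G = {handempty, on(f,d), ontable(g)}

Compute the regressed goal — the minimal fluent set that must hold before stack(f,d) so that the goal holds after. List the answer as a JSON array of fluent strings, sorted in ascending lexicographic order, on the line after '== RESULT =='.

Regress:
  G ∩ del = {}  (empty — regression defined)
  G \ add = {handempty, on(f,d), ontable(g)} \ {clear(f), handempty, on(f,d)} = {ontable(g)}
  ∪ pre   = {ontable(g)} ∪ {clear(d), holding(f)}
          = {clear(d), holding(f), ontable(g)}

== RESULT ==
["clear(d)", "holding(f)", "ontable(g)"]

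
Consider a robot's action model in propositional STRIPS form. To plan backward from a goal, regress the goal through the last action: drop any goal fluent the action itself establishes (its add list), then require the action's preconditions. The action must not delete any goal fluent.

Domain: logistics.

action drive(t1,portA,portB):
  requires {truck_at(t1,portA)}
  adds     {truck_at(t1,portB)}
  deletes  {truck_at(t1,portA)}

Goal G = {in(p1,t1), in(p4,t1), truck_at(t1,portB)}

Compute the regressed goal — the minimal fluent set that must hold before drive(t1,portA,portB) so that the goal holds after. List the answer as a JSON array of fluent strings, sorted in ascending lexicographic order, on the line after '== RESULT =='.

Compute (G \ add) ∪ pre:
  G ∩ del = {}  (empty — regression defined)
  G \ add = {in(p1,t1), in(p4,t1), truck_at(t1,portB)} \ {truck_at(t1,portB)} = {in(p1,t1), in(p4,t1)}
  ∪ pre   = {in(p1,t1), in(p4,t1)} ∪ {truck_at(t1,portA)}
          = {in(p1,t1), in(p4,t1), truck_at(t1,portA)}

== RESULT ==
["in(p1,t1)", "in(p4,t1)", "truck_at(t1,portA)"]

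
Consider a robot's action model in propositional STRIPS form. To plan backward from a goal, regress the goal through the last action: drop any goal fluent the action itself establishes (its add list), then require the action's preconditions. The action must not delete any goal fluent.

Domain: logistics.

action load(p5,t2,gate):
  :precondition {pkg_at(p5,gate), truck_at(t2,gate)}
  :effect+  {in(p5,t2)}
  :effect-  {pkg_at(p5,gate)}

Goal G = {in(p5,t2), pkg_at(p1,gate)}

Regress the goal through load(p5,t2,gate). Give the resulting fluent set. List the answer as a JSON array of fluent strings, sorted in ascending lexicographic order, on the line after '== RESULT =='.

Regress:
  G ∩ del = {}  (empty — regression defined)
  G \ add = {in(p5,t2), pkg_at(p1,gate)} \ {in(p5,t2)} = {pkg_at(p1,gate)}
  ∪ pre   = {pkg_at(p1,gate)} ∪ {pkg_at(p5,gate), truck_at(t2,gate)}
          = {pkg_at(p1,gate), pkg_at(p5,gate), truck_at(t2,gate)}

== RESULT ==
["pkg_at(p1,gate)", "pkg_at(p5,gate)", "truck_at(t2,gate)"]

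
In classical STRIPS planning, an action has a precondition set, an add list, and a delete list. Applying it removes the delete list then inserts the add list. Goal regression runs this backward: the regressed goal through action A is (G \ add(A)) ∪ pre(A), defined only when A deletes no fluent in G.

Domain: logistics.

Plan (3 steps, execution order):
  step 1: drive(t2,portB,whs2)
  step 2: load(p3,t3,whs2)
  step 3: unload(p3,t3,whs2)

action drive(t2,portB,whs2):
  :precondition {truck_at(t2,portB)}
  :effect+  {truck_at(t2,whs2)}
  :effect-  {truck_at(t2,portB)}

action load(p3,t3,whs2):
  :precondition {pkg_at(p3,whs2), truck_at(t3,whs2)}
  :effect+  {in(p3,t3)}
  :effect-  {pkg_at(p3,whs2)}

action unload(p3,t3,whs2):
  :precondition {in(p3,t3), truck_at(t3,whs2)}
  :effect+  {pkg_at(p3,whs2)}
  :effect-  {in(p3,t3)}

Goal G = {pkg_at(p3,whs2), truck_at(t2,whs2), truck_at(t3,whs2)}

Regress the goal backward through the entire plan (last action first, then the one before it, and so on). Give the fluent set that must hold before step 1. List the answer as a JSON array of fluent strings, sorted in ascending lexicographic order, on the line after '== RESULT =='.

Regress step by step:
  through step 3 (unload(p3,t3,whs2)): drop {pkg_at(p3,whs2)}, keep {truck_at(t2,whs2), truck_at(t3,whs2)}, require {in(p3,t3), truck_at(t3,whs2)}
    → {in(p3,t3), truck_at(t2,whs2), truck_at(t3,whs2)}
  through step 2 (load(p3,t3,whs2)): drop {in(p3,t3)}, keep {truck_at(t2,whs2), truck_at(t3,whs2)}, require {pkg_at(p3,whs2), truck_at(t3,whs2)}
    → {pkg_at(p3,whs2), truck_at(t2,whs2), truck_at(t3,whs2)}
  through step 1 (drive(t2,portB,whs2)): drop {truck_at(t2,whs2)}, keep {pkg_at(p3,whs2), truck_at(t3,whs2)}, require {truck_at(t2,portB)}
    → {pkg_at(p3,whs2), truck_at(t2,portB), truck_at(t3,whs2)}

== RESULT ==
["pkg_at(p3,whs2)", "truck_at(t2,portB)", "truck_at(t3,whs2)"]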